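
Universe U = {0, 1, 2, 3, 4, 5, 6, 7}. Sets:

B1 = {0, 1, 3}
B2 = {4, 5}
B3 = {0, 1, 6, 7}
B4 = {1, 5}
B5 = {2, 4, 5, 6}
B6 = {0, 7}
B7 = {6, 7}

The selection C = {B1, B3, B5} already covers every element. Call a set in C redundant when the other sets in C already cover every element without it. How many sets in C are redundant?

Drop B1: 3 uncovered — not redundant.
Drop B3: 7 uncovered — not redundant.
Drop B5: 2, 4, 5 uncovered — not redundant.
None of the sets in C is redundant.

0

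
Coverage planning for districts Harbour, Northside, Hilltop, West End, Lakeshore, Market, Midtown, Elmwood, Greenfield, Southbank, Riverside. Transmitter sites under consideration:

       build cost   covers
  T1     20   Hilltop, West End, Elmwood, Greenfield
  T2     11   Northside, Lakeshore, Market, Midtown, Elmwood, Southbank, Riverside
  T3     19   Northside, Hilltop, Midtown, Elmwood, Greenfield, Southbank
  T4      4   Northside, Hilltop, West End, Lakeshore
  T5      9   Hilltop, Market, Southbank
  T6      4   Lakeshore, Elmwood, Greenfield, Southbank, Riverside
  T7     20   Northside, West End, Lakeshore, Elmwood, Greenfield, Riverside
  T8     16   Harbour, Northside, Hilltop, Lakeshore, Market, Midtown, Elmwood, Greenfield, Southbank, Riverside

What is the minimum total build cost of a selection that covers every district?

T4, T8 cover every district at build cost 4 + 16 = 20.
Any cover uses at least 2 transmitter sites; among all covering selections none totals below 20.

20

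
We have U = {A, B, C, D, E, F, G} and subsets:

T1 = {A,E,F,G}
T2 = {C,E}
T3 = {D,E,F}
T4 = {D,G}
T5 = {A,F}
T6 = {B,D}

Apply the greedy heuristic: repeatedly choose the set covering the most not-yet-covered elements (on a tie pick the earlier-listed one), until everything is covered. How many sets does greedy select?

Pick 1: T1 covers 4 new elements (A, E, F, G).
Pick 2: T6 covers 2 new elements (B, D).
Pick 3: T2 covers 1 new elements (C).
Greedy uses 3 sets.

3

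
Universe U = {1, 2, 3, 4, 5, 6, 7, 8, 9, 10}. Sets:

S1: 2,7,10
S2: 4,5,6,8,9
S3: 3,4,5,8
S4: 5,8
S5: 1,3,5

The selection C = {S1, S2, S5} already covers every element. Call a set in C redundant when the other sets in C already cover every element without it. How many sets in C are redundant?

0

Drop S1: 2, 7, 10 uncovered — not redundant.
Drop S2: 4, 6, 8, 9 uncovered — not redundant.
Drop S5: 1, 3 uncovered — not redundant.
None of the sets in C is redundant.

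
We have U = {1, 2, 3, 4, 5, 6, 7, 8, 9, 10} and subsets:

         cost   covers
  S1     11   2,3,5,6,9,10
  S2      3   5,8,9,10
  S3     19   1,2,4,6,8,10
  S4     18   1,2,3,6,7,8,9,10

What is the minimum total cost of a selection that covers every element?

S2, S3, S4 cover every element at cost 3 + 19 + 18 = 40.
Any cover uses at least 3 sets; among all covering selections none totals below 40.

40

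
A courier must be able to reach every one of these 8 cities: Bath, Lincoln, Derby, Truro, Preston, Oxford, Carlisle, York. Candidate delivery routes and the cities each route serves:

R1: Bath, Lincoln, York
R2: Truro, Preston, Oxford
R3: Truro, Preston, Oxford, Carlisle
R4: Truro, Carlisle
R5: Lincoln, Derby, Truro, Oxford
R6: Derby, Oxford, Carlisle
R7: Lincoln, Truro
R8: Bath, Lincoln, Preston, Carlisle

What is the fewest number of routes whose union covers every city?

3

R1, R2, R6 together cover {Bath, Lincoln, Derby, Truro, Preston, Oxford, Carlisle, York} — every city.
No 2 of the 8 routes cover everything (all 28 pairs fall short), so 3 is minimum.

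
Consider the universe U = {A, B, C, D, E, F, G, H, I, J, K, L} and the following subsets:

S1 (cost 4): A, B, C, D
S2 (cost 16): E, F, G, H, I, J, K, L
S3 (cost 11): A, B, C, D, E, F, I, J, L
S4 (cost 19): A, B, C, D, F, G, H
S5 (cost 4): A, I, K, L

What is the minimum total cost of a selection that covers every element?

S1, S2 cover every element at cost 4 + 16 = 20.
Any cover uses at least 2 sets; among all covering selections none totals below 20.
Greedy by coverage-per-cost would pick S1, S5, S2 for 24 — worse than the optimum 20.

20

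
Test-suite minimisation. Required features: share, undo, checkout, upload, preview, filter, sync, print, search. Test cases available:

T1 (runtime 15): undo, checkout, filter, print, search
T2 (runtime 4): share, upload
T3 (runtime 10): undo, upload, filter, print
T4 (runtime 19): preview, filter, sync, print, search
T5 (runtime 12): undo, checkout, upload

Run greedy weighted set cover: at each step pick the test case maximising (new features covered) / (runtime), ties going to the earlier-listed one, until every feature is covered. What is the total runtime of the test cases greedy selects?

Pick 1: T2 adds 2 new (share, upload) at runtime 4 (ratio 2/4).
Pick 2: T1 adds 5 new (undo, checkout, filter, print, search) at runtime 15 (ratio 5/15).
Pick 3: T4 adds 2 new (preview, sync) at runtime 19 (ratio 2/19).
Greedy total runtime: 4 + 15 + 19 = 38. (The true optimum is 35, so greedy overshoots here.)

38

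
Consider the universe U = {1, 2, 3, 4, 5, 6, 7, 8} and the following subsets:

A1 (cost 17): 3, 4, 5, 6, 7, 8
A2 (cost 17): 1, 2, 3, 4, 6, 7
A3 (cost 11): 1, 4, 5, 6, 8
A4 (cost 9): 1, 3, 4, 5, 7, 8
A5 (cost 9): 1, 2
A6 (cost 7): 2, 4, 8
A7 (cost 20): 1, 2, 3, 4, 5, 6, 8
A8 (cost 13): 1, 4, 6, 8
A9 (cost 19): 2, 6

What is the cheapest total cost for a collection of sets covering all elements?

A1, A5 cover every element at cost 17 + 9 = 26.
Any cover uses at least 2 sets; among all covering selections none totals below 26.
Greedy by coverage-per-cost would pick A4, A6, A3 for 27 — worse than the optimum 26.

26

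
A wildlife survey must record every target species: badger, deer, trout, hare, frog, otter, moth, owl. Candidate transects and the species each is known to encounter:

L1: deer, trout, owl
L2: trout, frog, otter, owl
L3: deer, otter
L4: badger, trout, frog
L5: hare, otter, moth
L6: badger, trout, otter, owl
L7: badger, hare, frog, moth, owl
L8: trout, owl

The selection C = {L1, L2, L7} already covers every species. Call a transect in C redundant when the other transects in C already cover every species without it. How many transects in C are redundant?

0

Drop L1: deer uncovered — not redundant.
Drop L2: otter uncovered — not redundant.
Drop L7: badger, hare, moth uncovered — not redundant.
None of the transects in C is redundant.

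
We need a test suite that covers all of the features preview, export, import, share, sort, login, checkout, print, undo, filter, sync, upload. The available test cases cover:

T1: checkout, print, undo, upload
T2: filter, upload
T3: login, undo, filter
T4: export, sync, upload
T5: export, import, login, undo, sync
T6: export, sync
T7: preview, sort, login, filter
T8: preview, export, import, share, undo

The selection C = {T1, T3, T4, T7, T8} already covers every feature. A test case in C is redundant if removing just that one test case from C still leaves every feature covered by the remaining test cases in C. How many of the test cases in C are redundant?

Drop T1: checkout, print uncovered — not redundant.
Drop T3: the rest still cover every feature — redundant.
Drop T4: sync uncovered — not redundant.
Drop T7: sort uncovered — not redundant.
Drop T8: import, share uncovered — not redundant.
1 redundant: T3.

1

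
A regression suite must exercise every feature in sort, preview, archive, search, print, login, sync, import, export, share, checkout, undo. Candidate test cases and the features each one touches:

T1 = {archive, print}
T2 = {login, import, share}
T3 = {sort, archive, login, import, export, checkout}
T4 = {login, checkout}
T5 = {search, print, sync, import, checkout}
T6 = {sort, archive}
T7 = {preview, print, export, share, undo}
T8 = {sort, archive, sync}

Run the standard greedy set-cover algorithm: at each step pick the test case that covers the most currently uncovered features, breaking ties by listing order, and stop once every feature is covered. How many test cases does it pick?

Pick 1: T3 covers 6 new features (sort, archive, login, import, export, checkout).
Pick 2: T7 covers 4 new features (preview, print, share, undo).
Pick 3: T5 covers 2 new features (search, sync).
Greedy uses 3 test cases.

3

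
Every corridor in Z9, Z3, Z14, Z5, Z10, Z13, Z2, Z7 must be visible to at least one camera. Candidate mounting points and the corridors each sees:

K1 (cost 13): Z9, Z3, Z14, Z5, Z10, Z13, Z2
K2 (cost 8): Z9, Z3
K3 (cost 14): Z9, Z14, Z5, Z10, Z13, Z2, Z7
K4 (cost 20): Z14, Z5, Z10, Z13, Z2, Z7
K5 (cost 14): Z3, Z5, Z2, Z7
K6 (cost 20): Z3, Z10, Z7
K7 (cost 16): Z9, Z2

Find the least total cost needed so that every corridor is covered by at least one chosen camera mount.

K2, K3 cover every corridor at cost 8 + 14 = 22.
Any cover uses at least 2 camera mounts; among all covering selections none totals below 22.

22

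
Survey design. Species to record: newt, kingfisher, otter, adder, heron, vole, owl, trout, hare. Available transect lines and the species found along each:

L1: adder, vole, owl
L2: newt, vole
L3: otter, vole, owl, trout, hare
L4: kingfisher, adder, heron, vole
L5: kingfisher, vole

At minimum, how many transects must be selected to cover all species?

L2, L3, L4 together cover {newt, kingfisher, otter, adder, heron, vole, owl, trout, hare} — every species.
No 2 of the 5 transects cover everything (all 10 pairs fall short), so 3 is minimum.

3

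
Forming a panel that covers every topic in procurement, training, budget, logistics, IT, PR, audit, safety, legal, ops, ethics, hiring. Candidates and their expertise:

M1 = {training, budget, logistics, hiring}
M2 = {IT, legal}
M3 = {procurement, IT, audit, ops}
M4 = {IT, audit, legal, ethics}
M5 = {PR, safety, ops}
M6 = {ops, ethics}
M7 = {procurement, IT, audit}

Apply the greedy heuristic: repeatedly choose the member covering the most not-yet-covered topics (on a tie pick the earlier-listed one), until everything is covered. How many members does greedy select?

Pick 1: M1 covers 4 new topics (training, budget, logistics, hiring).
Pick 2: M3 covers 4 new topics (procurement, IT, audit, ops).
Pick 3: M4 covers 2 new topics (legal, ethics).
Pick 4: M5 covers 2 new topics (PR, safety).
Greedy uses 4 members.

4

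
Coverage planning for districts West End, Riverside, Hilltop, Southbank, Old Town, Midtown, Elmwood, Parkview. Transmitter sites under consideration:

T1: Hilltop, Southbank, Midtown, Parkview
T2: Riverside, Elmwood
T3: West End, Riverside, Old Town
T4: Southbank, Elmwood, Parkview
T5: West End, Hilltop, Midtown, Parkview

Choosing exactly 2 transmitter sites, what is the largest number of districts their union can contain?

Choosing T1, T3 covers {West End, Riverside, Hilltop, Southbank, Old Town, Midtown, Parkview} — 7 districts.
No choice of 2 transmitter sites does better; here Elmwood is left uncovered.

7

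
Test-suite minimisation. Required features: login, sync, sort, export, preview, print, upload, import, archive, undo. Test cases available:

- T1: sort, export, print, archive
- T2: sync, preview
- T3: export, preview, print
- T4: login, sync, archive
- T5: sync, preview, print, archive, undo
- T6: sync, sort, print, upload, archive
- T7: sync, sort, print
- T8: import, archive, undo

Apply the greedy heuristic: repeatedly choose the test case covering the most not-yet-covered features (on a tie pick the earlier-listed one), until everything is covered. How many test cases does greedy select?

Pick 1: T5 covers 5 new features (sync, preview, print, archive, undo).
Pick 2: T1 covers 2 new features (sort, export).
Pick 3: T4 covers 1 new features (login).
Pick 4: T6 covers 1 new features (upload).
Pick 5: T8 covers 1 new features (import).
Greedy uses 5 test cases. (The true minimum is 4.)

5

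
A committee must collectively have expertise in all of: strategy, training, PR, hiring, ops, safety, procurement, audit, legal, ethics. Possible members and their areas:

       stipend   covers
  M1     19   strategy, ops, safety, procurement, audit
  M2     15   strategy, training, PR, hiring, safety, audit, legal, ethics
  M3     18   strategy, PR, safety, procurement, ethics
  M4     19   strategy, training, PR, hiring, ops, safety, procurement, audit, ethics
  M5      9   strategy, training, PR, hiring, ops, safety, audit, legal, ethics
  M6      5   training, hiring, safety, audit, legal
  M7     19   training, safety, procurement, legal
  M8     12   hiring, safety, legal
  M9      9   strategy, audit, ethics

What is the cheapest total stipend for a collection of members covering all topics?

M4, M6 cover every topic at stipend 19 + 5 = 24.
Any cover uses at least 2 members; among all covering selections none totals below 24.

24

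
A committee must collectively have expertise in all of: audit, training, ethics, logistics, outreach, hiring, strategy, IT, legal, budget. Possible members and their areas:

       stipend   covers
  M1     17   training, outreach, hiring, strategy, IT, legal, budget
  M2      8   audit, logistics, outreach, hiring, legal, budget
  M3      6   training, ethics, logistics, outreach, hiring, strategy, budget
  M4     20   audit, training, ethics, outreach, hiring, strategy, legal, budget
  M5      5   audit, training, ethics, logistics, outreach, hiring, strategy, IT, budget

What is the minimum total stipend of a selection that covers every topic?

M2, M5 cover every topic at stipend 8 + 5 = 13.
Any cover uses at least 2 members; among all covering selections none totals below 13.

13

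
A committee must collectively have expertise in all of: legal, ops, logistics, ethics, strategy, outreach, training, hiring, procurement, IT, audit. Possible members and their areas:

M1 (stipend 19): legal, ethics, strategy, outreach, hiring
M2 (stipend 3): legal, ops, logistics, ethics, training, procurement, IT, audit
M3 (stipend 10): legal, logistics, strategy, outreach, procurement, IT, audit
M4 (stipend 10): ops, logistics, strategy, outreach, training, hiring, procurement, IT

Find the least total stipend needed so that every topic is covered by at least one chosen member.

M2, M4 cover every topic at stipend 3 + 10 = 13.
Any cover uses at least 2 members; among all covering selections none totals below 13.

13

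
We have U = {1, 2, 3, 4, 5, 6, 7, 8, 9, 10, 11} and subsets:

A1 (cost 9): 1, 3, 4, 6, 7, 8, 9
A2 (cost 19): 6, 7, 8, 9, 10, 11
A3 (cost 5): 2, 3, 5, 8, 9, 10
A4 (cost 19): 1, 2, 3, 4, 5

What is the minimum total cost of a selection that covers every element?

33

A1, A2, A3 cover every element at cost 9 + 19 + 5 = 33.
Any cover uses at least 2 sets; among all covering selections none totals below 33.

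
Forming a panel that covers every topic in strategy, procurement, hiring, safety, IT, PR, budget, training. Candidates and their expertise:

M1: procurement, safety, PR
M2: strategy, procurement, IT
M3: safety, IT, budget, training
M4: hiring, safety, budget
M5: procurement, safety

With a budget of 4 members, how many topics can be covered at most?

8

Choosing M1, M2, M3, M4 covers {strategy, procurement, hiring, safety, IT, PR, budget, training} — 8 topics.
That is all 8 topics.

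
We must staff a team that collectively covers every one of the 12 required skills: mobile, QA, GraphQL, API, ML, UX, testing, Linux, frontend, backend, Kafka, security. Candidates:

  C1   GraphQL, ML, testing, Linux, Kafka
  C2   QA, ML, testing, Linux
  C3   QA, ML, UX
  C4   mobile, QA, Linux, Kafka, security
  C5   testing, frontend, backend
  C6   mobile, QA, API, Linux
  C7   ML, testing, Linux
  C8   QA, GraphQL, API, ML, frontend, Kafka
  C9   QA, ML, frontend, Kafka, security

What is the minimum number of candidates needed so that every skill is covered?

C3, C4, C5, C8 together cover {mobile, QA, GraphQL, API, ML, UX, testing, Linux, frontend, backend, Kafka, security} — every skill.
No 3 of the 9 candidates cover everything (all 84 triples fall short), so 4 is minimum.

4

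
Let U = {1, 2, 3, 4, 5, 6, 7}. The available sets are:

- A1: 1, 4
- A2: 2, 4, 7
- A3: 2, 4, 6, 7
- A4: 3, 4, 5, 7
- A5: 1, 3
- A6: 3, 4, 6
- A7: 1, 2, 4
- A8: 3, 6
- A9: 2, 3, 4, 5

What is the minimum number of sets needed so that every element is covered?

A1, A3, A4 together cover {1, 2, 3, 4, 5, 6, 7} — every element.
No 2 of the 9 sets cover everything (all 36 pairs fall short), so 3 is minimum.

3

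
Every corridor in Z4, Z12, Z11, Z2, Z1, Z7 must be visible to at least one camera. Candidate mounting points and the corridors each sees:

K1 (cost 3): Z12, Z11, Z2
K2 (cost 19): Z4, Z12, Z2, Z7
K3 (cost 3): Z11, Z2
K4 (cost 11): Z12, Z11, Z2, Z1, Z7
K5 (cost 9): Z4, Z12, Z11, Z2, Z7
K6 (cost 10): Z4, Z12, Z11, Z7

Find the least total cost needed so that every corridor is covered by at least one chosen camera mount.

20

K4, K5 cover every corridor at cost 11 + 9 = 20.
Any cover uses at least 2 camera mounts; among all covering selections none totals below 20.
Greedy by coverage-per-cost would pick K1, K5, K4 for 23 — worse than the optimum 20.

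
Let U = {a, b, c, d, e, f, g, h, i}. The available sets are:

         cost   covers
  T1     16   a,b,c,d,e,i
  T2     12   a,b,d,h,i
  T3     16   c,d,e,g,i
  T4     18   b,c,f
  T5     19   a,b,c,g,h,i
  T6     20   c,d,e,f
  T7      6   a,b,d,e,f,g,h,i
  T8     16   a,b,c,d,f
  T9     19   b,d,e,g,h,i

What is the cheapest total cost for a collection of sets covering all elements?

T1, T7 cover every element at cost 16 + 6 = 22.
Any cover uses at least 2 sets; among all covering selections none totals below 22.

22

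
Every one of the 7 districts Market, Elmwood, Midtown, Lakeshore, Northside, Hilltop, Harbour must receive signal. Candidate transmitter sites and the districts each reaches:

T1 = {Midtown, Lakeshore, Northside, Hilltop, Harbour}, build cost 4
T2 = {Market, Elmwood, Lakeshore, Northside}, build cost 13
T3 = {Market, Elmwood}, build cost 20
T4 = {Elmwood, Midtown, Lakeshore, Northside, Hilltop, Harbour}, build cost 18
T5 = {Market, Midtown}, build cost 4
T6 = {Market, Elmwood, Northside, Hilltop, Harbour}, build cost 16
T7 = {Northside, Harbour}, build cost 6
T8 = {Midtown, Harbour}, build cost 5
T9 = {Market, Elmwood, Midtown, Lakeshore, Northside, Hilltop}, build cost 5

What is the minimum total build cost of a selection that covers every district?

9

T1, T9 cover every district at build cost 4 + 5 = 9.
Any cover uses at least 2 transmitter sites; among all covering selections none totals below 9.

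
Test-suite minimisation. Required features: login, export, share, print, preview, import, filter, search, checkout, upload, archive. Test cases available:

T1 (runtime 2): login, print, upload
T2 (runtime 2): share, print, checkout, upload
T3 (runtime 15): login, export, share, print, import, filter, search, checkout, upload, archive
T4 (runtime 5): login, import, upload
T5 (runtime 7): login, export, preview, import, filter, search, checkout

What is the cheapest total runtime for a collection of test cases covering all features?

22

T3, T5 cover every feature at runtime 15 + 7 = 22.
Any cover uses at least 2 test cases; among all covering selections none totals below 22.
Greedy by coverage-per-runtime would pick T2, T5, T3 for 24 — worse than the optimum 22.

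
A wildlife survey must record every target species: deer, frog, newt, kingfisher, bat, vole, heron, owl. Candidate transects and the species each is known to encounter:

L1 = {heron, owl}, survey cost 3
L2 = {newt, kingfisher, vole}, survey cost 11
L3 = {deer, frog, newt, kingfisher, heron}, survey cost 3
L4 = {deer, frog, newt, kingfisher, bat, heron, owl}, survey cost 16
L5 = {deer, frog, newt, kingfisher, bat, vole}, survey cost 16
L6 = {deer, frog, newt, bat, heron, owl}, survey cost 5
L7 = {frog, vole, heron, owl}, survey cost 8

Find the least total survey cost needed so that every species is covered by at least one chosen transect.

L2, L6 cover every species at survey cost 11 + 5 = 16.
Any cover uses at least 2 transects; among all covering selections none totals below 16.

16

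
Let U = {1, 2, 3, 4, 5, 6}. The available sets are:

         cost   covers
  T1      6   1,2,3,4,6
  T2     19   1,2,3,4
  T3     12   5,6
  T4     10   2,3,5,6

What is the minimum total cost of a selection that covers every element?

16

T1, T4 cover every element at cost 6 + 10 = 16.
Any cover uses at least 2 sets; among all covering selections none totals below 16.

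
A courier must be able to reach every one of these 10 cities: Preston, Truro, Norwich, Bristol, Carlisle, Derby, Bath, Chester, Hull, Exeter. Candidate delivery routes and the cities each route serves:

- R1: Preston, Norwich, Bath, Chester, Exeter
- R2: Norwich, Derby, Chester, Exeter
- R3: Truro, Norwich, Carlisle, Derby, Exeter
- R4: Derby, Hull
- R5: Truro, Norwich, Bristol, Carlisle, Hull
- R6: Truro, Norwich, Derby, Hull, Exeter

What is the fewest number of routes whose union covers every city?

R1, R2, R5 together cover {Preston, Truro, Norwich, Bristol, Carlisle, Derby, Bath, Chester, Hull, Exeter} — every city.
No 2 of the 6 routes cover everything (all 15 pairs fall short), so 3 is minimum.

3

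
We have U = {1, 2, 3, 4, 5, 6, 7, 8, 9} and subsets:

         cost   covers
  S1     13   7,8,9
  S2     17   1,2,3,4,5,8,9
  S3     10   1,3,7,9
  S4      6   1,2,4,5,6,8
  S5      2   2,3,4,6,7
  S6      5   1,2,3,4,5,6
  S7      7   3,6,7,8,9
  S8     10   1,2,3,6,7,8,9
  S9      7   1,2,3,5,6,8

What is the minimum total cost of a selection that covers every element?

12

S6, S7 cover every element at cost 5 + 7 = 12.
Any cover uses at least 2 sets; among all covering selections none totals below 12.
Greedy by coverage-per-cost would pick S5, S4, S7 for 15 — worse than the optimum 12.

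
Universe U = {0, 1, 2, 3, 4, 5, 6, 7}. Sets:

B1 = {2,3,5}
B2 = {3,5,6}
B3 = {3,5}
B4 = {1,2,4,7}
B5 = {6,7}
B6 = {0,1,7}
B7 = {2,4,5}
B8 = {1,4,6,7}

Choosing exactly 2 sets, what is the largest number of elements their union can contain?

Choosing B1, B8 covers {1, 2, 3, 4, 5, 6, 7} — 7 elements.
No choice of 2 sets does better; here 0 is left uncovered.

7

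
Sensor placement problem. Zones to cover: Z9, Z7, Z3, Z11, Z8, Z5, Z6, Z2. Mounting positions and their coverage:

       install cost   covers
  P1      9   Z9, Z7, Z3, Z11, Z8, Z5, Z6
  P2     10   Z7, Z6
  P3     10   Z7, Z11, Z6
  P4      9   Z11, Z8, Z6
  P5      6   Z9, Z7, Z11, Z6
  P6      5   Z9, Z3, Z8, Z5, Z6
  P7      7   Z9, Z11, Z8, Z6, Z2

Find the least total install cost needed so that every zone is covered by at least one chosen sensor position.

P1, P7 cover every zone at install cost 9 + 7 = 16.
Any cover uses at least 2 sensor positions; among all covering selections none totals below 16.

16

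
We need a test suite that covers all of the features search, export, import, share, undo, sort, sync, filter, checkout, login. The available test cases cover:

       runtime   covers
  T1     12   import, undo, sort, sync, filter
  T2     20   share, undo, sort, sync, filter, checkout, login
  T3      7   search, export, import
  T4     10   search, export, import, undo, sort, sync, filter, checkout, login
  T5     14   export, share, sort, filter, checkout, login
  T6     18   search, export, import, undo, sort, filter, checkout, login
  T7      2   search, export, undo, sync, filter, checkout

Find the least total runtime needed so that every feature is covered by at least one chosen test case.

23

T3, T5, T7 cover every feature at runtime 7 + 14 + 2 = 23.
Any cover uses at least 2 test cases; among all covering selections none totals below 23.
Greedy by coverage-per-runtime would pick T7, T4, T5 for 26 — worse than the optimum 23.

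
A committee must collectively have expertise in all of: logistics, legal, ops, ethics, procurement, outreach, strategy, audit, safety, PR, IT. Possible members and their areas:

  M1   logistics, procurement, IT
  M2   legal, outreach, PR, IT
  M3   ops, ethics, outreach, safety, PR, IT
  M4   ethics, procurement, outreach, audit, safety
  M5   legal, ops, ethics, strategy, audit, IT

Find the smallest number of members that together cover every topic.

3

M1, M3, M5 together cover {logistics, legal, ops, ethics, procurement, outreach, strategy, audit, safety, PR, IT} — every topic.
No 2 of the 5 members cover everything (all 10 pairs fall short), so 3 is minimum.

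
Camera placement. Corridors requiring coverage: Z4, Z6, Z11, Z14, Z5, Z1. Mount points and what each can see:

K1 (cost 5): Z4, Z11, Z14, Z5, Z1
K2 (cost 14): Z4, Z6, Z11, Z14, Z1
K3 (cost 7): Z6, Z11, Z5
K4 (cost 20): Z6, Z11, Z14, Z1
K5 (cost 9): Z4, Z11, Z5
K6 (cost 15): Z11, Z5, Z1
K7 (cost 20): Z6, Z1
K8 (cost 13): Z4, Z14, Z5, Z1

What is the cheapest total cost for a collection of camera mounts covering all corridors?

12

K1, K3 cover every corridor at cost 5 + 7 = 12.
Any cover uses at least 2 camera mounts; among all covering selections none totals below 12.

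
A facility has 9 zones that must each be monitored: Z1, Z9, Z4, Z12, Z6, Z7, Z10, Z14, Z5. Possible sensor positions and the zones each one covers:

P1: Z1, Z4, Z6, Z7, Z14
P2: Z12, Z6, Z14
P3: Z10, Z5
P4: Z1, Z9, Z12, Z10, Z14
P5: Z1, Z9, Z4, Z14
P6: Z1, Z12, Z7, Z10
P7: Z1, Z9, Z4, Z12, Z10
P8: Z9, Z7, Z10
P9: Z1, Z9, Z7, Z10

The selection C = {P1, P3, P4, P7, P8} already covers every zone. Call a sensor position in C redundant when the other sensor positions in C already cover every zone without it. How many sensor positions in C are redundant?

3

Drop P1: Z6 uncovered — not redundant.
Drop P3: Z5 uncovered — not redundant.
Drop P4: the rest still cover every zone — redundant.
Drop P7: the rest still cover every zone — redundant.
Drop P8: the rest still cover every zone — redundant.
3 redundant: P4, P7, P8.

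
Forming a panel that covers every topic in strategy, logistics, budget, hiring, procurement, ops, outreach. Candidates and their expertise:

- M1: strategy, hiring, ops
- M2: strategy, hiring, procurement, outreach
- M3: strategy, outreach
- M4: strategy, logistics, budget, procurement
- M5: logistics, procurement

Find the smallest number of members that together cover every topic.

3

M1, M2, M4 together cover {strategy, logistics, budget, hiring, procurement, ops, outreach} — every topic.
No 2 of the 5 members cover everything (all 10 pairs fall short), so 3 is minimum.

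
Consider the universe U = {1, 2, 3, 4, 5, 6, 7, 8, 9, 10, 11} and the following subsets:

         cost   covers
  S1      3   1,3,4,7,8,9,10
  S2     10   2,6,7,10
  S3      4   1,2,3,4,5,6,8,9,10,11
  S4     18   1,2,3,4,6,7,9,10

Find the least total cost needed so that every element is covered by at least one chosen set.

7

S1, S3 cover every element at cost 3 + 4 = 7.
Any cover uses at least 2 sets; among all covering selections none totals below 7.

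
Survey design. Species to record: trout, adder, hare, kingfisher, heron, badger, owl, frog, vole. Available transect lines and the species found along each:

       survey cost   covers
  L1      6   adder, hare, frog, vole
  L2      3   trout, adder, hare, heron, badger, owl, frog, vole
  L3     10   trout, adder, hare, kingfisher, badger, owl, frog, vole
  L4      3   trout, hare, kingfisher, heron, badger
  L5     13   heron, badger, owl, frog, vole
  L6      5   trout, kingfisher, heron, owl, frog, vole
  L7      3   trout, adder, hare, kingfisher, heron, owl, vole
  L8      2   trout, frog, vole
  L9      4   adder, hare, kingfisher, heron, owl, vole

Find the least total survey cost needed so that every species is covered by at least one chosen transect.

6

L2, L4 cover every species at survey cost 3 + 3 = 6.
Any cover uses at least 2 transects; among all covering selections none totals below 6.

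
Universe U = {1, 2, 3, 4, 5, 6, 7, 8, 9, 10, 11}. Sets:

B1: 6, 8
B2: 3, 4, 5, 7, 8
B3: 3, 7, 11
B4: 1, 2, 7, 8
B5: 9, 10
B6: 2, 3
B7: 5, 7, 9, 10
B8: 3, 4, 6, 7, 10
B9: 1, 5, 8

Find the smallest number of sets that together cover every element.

4

B3, B4, B7, B8 together cover {1, 2, 3, 4, 5, 6, 7, 8, 9, 10, 11} — every element.
No 3 of the 9 sets cover everything (all 84 triples fall short), so 4 is minimum.
Greedy (largest uncovered first) would take B2, B4, B5, B1, B3 — 5 sets — but 4 suffice.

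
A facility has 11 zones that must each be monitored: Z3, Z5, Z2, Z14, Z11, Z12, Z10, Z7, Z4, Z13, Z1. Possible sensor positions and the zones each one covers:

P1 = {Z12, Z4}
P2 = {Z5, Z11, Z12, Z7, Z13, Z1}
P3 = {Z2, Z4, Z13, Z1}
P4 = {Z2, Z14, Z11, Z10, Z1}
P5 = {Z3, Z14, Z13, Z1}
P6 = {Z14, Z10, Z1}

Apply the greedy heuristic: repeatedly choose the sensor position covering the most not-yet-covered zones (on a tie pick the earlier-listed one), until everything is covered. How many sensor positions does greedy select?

Pick 1: P2 covers 6 new zones (Z5, Z11, Z12, Z7, Z13, Z1).
Pick 2: P4 covers 3 new zones (Z2, Z14, Z10).
Pick 3: P1 covers 1 new zones (Z4).
Pick 4: P5 covers 1 new zones (Z3).
Greedy uses 4 sensor positions.

4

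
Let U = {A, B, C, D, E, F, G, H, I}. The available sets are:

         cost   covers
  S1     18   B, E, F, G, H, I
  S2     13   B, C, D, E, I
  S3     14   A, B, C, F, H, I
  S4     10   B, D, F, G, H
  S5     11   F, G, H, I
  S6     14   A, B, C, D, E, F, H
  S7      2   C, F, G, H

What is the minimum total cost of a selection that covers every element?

S5, S6 cover every element at cost 11 + 14 = 25.
Any cover uses at least 2 sets; among all covering selections none totals below 25.
Greedy by coverage-per-cost would pick S7, S2, S3 for 29 — worse than the optimum 25.

25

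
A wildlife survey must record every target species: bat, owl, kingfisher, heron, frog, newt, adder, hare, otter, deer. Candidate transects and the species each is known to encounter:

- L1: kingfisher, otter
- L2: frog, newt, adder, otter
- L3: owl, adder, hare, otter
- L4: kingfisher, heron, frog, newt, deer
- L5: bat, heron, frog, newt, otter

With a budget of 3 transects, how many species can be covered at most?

10

Choosing L3, L4, L5 covers {bat, owl, kingfisher, heron, frog, newt, adder, hare, otter, deer} — 10 species.
That is all 10 species.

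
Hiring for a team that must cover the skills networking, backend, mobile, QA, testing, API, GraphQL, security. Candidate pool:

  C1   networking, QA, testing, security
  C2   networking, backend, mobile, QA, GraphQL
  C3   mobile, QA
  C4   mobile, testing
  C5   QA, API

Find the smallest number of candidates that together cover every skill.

3

C1, C2, C5 together cover {networking, backend, mobile, QA, testing, API, GraphQL, security} — every skill.
No 2 of the 5 candidates cover everything (all 10 pairs fall short), so 3 is minimum.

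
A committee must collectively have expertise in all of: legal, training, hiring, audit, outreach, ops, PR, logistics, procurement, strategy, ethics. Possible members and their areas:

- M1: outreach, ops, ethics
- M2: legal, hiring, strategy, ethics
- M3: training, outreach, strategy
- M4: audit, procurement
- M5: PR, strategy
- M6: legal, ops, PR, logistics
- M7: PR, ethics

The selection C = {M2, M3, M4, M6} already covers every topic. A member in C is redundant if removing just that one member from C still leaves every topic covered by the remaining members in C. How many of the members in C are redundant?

0

Drop M2: hiring, ethics uncovered — not redundant.
Drop M3: training, outreach uncovered — not redundant.
Drop M4: audit, procurement uncovered — not redundant.
Drop M6: ops, PR, logistics uncovered — not redundant.
None of the members in C is redundant.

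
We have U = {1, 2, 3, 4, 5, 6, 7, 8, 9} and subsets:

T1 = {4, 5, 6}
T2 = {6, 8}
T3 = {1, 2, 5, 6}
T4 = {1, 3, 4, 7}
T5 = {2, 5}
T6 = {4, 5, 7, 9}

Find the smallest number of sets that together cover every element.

4

T2, T3, T4, T6 together cover {1, 2, 3, 4, 5, 6, 7, 8, 9} — every element.
No 3 of the 6 sets cover everything (all 20 triples fall short), so 4 is minimum.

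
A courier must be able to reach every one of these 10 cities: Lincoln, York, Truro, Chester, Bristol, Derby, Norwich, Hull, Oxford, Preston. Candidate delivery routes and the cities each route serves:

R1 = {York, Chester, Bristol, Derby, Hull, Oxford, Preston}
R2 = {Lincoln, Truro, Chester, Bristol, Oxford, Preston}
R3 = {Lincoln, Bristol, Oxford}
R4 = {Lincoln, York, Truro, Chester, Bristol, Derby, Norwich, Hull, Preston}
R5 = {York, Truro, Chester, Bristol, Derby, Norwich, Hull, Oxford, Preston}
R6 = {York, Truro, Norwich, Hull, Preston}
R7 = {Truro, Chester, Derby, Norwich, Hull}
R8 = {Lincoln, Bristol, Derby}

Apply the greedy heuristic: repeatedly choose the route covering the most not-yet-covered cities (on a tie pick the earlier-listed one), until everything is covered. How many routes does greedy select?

2

Pick 1: R4 covers 9 new cities (Lincoln, York, Truro, Chester, Bristol, Derby, Norwich, Hull, Preston).
Pick 2: R1 covers 1 new cities (Oxford).
Greedy uses 2 routes.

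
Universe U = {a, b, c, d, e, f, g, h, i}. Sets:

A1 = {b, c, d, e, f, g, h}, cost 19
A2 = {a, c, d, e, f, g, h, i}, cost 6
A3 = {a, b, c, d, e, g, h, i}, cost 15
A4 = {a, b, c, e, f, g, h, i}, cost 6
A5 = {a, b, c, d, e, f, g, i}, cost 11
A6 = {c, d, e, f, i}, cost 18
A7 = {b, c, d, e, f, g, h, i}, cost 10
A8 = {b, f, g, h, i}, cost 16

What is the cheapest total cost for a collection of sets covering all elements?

A2, A4 cover every element at cost 6 + 6 = 12.
Any cover uses at least 2 sets; among all covering selections none totals below 12.

12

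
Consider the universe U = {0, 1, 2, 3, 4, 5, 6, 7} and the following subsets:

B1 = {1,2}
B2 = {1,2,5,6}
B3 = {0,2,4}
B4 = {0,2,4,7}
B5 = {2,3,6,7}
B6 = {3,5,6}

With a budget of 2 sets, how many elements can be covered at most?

7

Choosing B2, B4 covers {0, 1, 2, 4, 5, 6, 7} — 7 elements.
No choice of 2 sets does better; here 3 is left uncovered.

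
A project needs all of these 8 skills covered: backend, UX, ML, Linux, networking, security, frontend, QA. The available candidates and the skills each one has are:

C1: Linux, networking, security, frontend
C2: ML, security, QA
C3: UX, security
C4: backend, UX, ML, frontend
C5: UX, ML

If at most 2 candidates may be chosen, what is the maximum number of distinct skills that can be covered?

7

Choosing C1, C4 covers {backend, UX, ML, Linux, networking, security, frontend} — 7 skills.
No choice of 2 candidates does better; here QA is left uncovered.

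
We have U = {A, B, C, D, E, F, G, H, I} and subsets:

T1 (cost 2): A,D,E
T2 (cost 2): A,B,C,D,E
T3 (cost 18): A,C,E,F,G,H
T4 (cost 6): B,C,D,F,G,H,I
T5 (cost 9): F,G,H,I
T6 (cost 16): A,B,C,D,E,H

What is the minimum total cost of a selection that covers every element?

8

T1, T4 cover every element at cost 2 + 6 = 8.
Any cover uses at least 2 sets; among all covering selections none totals below 8.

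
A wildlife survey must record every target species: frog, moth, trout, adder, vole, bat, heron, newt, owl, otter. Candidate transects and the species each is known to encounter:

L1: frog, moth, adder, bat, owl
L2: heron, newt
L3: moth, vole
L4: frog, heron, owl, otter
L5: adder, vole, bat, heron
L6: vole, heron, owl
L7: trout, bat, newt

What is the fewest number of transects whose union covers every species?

4

L1, L3, L4, L7 together cover {frog, moth, trout, adder, vole, bat, heron, newt, owl, otter} — every species.
No 3 of the 7 transects cover everything (all 35 triples fall short), so 4 is minimum.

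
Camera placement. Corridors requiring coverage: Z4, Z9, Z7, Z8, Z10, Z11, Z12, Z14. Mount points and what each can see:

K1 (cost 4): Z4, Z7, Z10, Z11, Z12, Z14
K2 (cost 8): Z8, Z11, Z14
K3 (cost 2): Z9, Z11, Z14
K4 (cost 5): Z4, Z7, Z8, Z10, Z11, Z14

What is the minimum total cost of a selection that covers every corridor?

K1, K3, K4 cover every corridor at cost 4 + 2 + 5 = 11.
Any cover uses at least 3 camera mounts; among all covering selections none totals below 11.

11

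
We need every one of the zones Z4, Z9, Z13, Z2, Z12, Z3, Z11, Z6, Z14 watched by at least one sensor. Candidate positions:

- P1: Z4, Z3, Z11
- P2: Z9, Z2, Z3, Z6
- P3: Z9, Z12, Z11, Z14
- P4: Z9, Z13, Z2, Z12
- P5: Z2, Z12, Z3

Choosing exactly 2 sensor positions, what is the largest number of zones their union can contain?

7

Choosing P1, P4 covers {Z4, Z9, Z13, Z2, Z12, Z3, Z11} — 7 zones.
No choice of 2 sensor positions does better; here Z6, Z14 are left uncovered.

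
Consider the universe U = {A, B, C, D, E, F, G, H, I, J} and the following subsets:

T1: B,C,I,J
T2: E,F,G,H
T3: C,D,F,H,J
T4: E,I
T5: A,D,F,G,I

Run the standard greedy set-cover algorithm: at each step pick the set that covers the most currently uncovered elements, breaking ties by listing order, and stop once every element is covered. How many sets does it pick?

Pick 1: T3 covers 5 new elements (C, D, F, H, J).
Pick 2: T5 covers 3 new elements (A, G, I).
Pick 3: T1 covers 1 new elements (B).
Pick 4: T2 covers 1 new elements (E).
Greedy uses 4 sets. (The true minimum is 3.)

4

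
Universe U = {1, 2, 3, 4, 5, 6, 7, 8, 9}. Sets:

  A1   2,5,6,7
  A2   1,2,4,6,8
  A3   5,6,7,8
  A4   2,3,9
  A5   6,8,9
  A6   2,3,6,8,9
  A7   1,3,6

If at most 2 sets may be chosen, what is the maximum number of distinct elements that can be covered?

Choosing A1, A2 covers {1, 2, 4, 5, 6, 7, 8} — 7 elements.
No choice of 2 sets does better; here 3, 9 are left uncovered.

7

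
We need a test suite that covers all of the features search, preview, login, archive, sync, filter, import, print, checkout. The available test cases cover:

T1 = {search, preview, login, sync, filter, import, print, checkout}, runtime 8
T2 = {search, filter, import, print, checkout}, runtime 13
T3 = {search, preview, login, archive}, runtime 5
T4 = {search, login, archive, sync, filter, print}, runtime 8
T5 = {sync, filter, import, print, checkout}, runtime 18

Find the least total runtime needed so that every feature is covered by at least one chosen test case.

13

T1, T3 cover every feature at runtime 8 + 5 = 13.
Any cover uses at least 2 test cases; among all covering selections none totals below 13.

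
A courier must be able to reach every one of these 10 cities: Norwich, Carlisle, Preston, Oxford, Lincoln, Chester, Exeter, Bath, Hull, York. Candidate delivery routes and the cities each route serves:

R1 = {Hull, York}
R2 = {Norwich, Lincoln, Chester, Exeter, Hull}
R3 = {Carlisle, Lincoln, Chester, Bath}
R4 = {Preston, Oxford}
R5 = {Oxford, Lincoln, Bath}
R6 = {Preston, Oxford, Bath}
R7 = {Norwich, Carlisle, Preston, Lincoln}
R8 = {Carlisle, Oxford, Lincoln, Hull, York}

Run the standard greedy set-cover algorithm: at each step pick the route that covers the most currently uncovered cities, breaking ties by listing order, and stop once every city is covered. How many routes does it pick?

3

Pick 1: R2 covers 5 new cities (Norwich, Lincoln, Chester, Exeter, Hull).
Pick 2: R6 covers 3 new cities (Preston, Oxford, Bath).
Pick 3: R8 covers 2 new cities (Carlisle, York).
Greedy uses 3 routes.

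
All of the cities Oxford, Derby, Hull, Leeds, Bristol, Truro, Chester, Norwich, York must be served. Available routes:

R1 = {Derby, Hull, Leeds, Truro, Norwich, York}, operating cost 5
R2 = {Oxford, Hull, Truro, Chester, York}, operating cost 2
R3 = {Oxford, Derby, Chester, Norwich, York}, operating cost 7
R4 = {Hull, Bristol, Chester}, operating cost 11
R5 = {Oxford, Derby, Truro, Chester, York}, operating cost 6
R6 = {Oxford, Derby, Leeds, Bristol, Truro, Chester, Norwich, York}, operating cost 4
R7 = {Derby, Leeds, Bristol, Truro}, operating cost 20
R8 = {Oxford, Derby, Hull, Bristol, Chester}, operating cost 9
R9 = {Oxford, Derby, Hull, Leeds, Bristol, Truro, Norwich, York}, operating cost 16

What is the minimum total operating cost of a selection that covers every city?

R2, R6 cover every city at operating cost 2 + 4 = 6.
Any cover uses at least 2 routes; among all covering selections none totals below 6.

6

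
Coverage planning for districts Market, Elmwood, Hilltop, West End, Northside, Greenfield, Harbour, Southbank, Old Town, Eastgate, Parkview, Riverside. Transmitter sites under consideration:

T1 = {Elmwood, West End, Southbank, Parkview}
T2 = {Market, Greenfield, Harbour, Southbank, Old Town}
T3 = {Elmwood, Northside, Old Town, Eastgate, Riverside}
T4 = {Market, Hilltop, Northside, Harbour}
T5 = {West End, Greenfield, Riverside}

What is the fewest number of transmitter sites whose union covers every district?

T1, T2, T3, T4 together cover {Market, Elmwood, Hilltop, West End, Northside, Greenfield, Harbour, Southbank, Old Town, Eastgate, Parkview, Riverside} — every district.
No 3 of the 5 transmitter sites cover everything (all 10 triples fall short), so 4 is minimum.

4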